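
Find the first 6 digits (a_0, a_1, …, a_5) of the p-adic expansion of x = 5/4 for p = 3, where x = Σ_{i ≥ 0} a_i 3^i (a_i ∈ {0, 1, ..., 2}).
(a_0, …, a_5) = (2, 2, 0, 2, 0, 2)

v_3(5/4) = 0 (numerator and denominator both coprime to 3), so x ∈ ℤ_3^×. Compute digits iteratively via a_i = x_i mod 3, x_{i+1} = (x_i − a_i)/3, with x_0 = x:
  x_0 = 5/4;  a_0 = 2;  x_1 = (x_0 − 2)/3 = -1/4
  x_1 = -1/4;  a_1 = 2;  x_2 = (x_1 − 2)/3 = -3/4
  x_2 = -3/4;  a_2 = 0;  x_3 = (x_2 − 0)/3 = -1/4
  x_3 = -1/4;  a_3 = 2;  x_4 = (x_3 − 2)/3 = -3/4
  x_4 = -3/4;  a_4 = 0;  x_5 = (x_4 − 0)/3 = -1/4
  x_5 = -1/4;  a_5 = 2;  x_6 = (x_5 − 2)/3 = -3/4
Digits: (2, 2, 0, 2, 0, 2).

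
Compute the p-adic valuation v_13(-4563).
v_13(-4563) = 2

v_13(n) is the largest exponent k such that 13^k divides n. Factor out: -4563 = -13^2 · 27. (Sign doesn't affect v_p.) So v_13(-4563) = 2.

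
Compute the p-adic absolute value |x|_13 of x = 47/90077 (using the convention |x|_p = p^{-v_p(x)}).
|47/90077|_13 = 2197

Step 1 — compute v_13(x) by factoring powers of 13 out of the numerator and denominator: v_13(47/90077) = -3. Step 2 — apply |x|_p = p^{-v_p(x)} = 13^{3} = 2197.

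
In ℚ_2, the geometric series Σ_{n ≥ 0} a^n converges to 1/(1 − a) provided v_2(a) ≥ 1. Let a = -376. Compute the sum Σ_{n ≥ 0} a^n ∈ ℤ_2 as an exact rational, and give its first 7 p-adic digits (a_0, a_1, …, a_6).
Σ a^n = 1/(1 − a) = 1/377;  first 7 digits = (1, 0, 0, 1, 0, 0, 1)

v_2(a) = 3 ≥ 1, so the series converges in ℤ_2 to 1/(1 − a) = 1/(1 − (-376)) = 1/377. Expand this rational in ℤ_2: compute digits iteratively via d_i = x_i mod 2, x_{i+1} = (x_i − d_i)/2. The first 7 digits are (1, 0, 0, 1, 0, 0, 1).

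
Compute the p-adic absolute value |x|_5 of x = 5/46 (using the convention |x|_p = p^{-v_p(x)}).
|5/46|_5 = 1/5

Step 1 — compute v_5(x) by factoring powers of 5 out of the numerator and denominator: v_5(5/46) = 1. Step 2 — apply |x|_p = p^{-v_p(x)} = 5^{-1} = 1/5.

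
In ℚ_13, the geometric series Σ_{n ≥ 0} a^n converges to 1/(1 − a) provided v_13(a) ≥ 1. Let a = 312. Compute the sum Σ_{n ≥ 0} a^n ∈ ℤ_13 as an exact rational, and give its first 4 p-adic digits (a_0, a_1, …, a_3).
Σ a^n = 1/(1 − a) = -1/311;  first 4 digits = (1, 11, 5, 10)

v_13(a) = 1 ≥ 1, so the series converges in ℤ_13 to 1/(1 − a) = 1/(1 − 312) = -1/311. Expand this rational in ℤ_13: compute digits iteratively via d_i = x_i mod 13, x_{i+1} = (x_i − d_i)/13. The first 4 digits are (1, 11, 5, 10).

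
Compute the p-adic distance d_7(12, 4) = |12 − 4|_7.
d_7(12, 4) = 1

Step 1 — x − y = 12 − 4 = 8. Step 2 — v_7(8) = 0 (factor: 8 = (7^0 · 8); the sign does not affect v_p). Step 3 — |x − y|_7 = 7^{0} = 1.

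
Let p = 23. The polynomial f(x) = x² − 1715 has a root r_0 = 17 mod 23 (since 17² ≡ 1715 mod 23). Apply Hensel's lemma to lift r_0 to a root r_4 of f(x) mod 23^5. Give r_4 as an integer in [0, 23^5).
r_4 = 4400032 (mod 6436343)

Hensel's recurrence: r_{i+1} = r_i − f(r_i)·(f′(r_i))^{-1} mod 23^{i+2}, with f′(x) = 2x. Iterate:
  r_0 = 17 (mod 23)
  r_1 = 339 (mod 529)
  r_2 = 7745 (mod 12167)
  r_3 = 202417 (mod 279841)
  r_4 = 4400032 (mod 6436343)
Final: r_4 = 4400032, and one checks f(r_4) ≡ 0 mod 23^5.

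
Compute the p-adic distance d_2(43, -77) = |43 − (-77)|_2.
d_2(43, -77) = 1/8

Step 1 — x − y = 43 − (-77) = 120. Step 2 — v_2(120) = 3 (factor: 120 = (2^3 · 15); the sign does not affect v_p). Step 3 — |x − y|_2 = 2^{-3} = 1/8.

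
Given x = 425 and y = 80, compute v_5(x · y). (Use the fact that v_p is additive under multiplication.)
v_5(34000) = 3

v_p(x) = 2 (factor: 425 = 5^2 · 17); v_p(y) = 1 (factor: 80 = 5^1 · 16). Additivity: v_p(xy) = v_p(x) + v_p(y) = 2 + 1 = 3. (Direct check: xy = 34000 = 5^3 · (272).)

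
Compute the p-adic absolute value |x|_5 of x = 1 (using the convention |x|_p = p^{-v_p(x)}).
|1|_5 = 1

Step 1 — compute v_5(x) by factoring powers of 5 out of the numerator and denominator: v_5(1) = 0. Step 2 — apply |x|_p = p^{-v_p(x)} = 5^{0} = 1.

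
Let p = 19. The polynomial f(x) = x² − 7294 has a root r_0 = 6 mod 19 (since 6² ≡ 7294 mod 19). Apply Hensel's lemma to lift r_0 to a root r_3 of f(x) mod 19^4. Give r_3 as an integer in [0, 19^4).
r_3 = 85506 (mod 130321)

Hensel's recurrence: r_{i+1} = r_i − f(r_i)·(f′(r_i))^{-1} mod 19^{i+2}, with f′(x) = 2x. Iterate:
  r_0 = 6 (mod 19)
  r_1 = 310 (mod 361)
  r_2 = 3198 (mod 6859)
  r_3 = 85506 (mod 130321)
Final: r_3 = 85506, and one checks f(r_3) ≡ 0 mod 19^4.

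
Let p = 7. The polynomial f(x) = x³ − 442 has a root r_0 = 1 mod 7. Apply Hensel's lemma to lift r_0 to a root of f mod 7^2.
r_1 = 1 (mod 49)

Hensel: r_{i+1} = r_i − f(r_i)/f′(r_i) mod 7^{i+2}, where f′(x) = 3x². Iterate:
  r_0 = 1 (mod 7)
  r_1 = 1 (mod 49)
Final: r = 1 with f(r) ≡ 0 mod 7^2.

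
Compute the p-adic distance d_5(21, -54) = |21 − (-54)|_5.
d_5(21, -54) = 1/25

Step 1 — x − y = 21 − (-54) = 75. Step 2 — v_5(75) = 2 (factor: 75 = (5^2 · 3); the sign does not affect v_p). Step 3 — |x − y|_5 = 5^{-2} = 1/25.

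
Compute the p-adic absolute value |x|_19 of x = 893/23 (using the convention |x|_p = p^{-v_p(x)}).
|893/23|_19 = 1/19

Step 1 — compute v_19(x) by factoring powers of 19 out of the numerator and denominator: v_19(893/23) = 1. Step 2 — apply |x|_p = p^{-v_p(x)} = 19^{-1} = 1/19.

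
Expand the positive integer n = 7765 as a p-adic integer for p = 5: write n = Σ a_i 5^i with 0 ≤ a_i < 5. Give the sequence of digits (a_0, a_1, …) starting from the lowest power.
(a_0, a_1, …) = (0, 3, 0, 2, 2, 2)

Repeated division by 5 gives the digits low-to-high: 7765 = 3·5^1 + 2·5^3 + 2·5^4 + 2·5^5. Digit sequence: (0, 3, 0, 2, 2, 2).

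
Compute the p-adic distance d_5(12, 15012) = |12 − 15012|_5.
d_5(12, 15012) = 1/625

Step 1 — x − y = 12 − 15012 = -15000. Step 2 — v_5(-15000) = 4 (factor: -15000 = −(5^4 · 24); the sign does not affect v_p). Step 3 — |x − y|_5 = 5^{-4} = 1/625.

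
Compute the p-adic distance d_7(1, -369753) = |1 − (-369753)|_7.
d_7(1, -369753) = 1/16807

Step 1 — x − y = 1 − (-369753) = 369754. Step 2 — v_7(369754) = 5 (factor: 369754 = (7^5 · 22); the sign does not affect v_p). Step 3 — |x − y|_7 = 7^{-5} = 1/16807.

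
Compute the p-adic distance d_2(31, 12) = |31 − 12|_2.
d_2(31, 12) = 1

Step 1 — x − y = 31 − 12 = 19. Step 2 — v_2(19) = 0 (factor: 19 = (2^0 · 19); the sign does not affect v_p). Step 3 — |x − y|_2 = 2^{0} = 1.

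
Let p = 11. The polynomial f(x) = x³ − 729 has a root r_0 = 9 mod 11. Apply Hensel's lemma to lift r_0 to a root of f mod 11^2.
r_1 = 9 (mod 121)

Hensel: r_{i+1} = r_i − f(r_i)/f′(r_i) mod 11^{i+2}, where f′(x) = 3x². Iterate:
  r_0 = 9 (mod 11)
  r_1 = 9 (mod 121)
Final: r = 9 with f(r) ≡ 0 mod 11^2.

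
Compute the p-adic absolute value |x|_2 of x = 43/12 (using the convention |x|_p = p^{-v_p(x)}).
|43/12|_2 = 4

Step 1 — compute v_2(x) by factoring powers of 2 out of the numerator and denominator: v_2(43/12) = -2. Step 2 — apply |x|_p = p^{-v_p(x)} = 2^{2} = 4.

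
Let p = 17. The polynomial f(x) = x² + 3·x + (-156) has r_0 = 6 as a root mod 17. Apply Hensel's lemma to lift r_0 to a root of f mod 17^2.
r_1 = 244 (mod 289)

Hensel: r_{i+1} = r_i − f(r_i)·(f′(r_i))^{-1} mod 17^{i+2}, f′(x) = 2x + 3. Iterate:
  r_0 = 6 (mod 17)
  r_1 = 244 (mod 289)
Final: r = 244 satisfies f(r) ≡ 0 mod 17^2.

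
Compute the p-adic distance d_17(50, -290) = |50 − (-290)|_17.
d_17(50, -290) = 1/17

Step 1 — x − y = 50 − (-290) = 340. Step 2 — v_17(340) = 1 (factor: 340 = (17^1 · 20); the sign does not affect v_p). Step 3 — |x − y|_17 = 17^{-1} = 1/17.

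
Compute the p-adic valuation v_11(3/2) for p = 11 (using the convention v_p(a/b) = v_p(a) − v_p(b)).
v_11(3/2) = 0

Factor powers of 11 from the numerator and denominator of the reduced fraction: 3 = 11^0 · 3 and 2 = 11^0 · 2. Apply v_p(a/b) = v_p(a) − v_p(b): v_11(3/2) = 0 − 0 = 0.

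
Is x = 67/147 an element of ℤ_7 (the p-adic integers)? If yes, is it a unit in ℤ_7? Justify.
x ∉ ℤ_7 (v_7(x) = -2 < 0)

ℤ_7 = {x ∈ ℚ_7 : v_7(x) ≥ 0} and ℤ_7^× = {x ∈ ℤ_7 : v_7(x) = 0}. Here v_7(67/147) = v_7(num) − v_7(den) = -2; compare against these criteria.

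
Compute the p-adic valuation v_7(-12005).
v_7(-12005) = 4

v_7(n) is the largest exponent k such that 7^k divides n. Factor out: -12005 = -7^4 · 5. (Sign doesn't affect v_p.) So v_7(-12005) = 4.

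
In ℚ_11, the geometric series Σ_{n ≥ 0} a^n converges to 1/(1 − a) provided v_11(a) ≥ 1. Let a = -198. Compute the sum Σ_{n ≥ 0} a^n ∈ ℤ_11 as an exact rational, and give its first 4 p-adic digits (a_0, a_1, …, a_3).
Σ a^n = 1/(1 − a) = 1/199;  first 4 digits = (1, 4, 3, 5)

v_11(a) = 1 ≥ 1, so the series converges in ℤ_11 to 1/(1 − a) = 1/(1 − (-198)) = 1/199. Expand this rational in ℤ_11: compute digits iteratively via d_i = x_i mod 11, x_{i+1} = (x_i − d_i)/11. The first 4 digits are (1, 4, 3, 5).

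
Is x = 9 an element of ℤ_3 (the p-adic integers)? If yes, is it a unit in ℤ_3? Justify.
x ∈ ℤ_3 but not a unit; v_3(x) = 2 > 0

ℤ_3 = {x ∈ ℚ_3 : v_3(x) ≥ 0} and ℤ_3^× = {x ∈ ℤ_3 : v_3(x) = 0}. Here v_3(9) = v_3(num) − v_3(den) = 2; compare against these criteria.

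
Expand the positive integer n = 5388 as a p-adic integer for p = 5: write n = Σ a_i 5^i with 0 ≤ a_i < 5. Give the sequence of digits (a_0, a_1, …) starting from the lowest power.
(a_0, a_1, …) = (3, 2, 0, 3, 3, 1)

Repeated division by 5 gives the digits low-to-high: 5388 = 3 + 2·5^1 + 3·5^3 + 3·5^4 + 1·5^5. Digit sequence: (3, 2, 0, 3, 3, 1).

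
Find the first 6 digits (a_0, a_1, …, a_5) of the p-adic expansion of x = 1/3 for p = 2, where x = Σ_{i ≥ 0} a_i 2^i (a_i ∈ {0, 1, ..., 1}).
(a_0, …, a_5) = (1, 1, 0, 1, 0, 1)

v_2(1/3) = 0 (numerator and denominator both coprime to 2), so x ∈ ℤ_2^×. Compute digits iteratively via a_i = x_i mod 2, x_{i+1} = (x_i − a_i)/2, with x_0 = x:
  x_0 = 1/3;  a_0 = 1;  x_1 = (x_0 − 1)/2 = -1/3
  x_1 = -1/3;  a_1 = 1;  x_2 = (x_1 − 1)/2 = -2/3
  x_2 = -2/3;  a_2 = 0;  x_3 = (x_2 − 0)/2 = -1/3
  x_3 = -1/3;  a_3 = 1;  x_4 = (x_3 − 1)/2 = -2/3
  x_4 = -2/3;  a_4 = 0;  x_5 = (x_4 − 0)/2 = -1/3
  x_5 = -1/3;  a_5 = 1;  x_6 = (x_5 − 1)/2 = -2/3
Digits: (1, 1, 0, 1, 0, 1).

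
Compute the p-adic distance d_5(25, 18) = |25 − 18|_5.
d_5(25, 18) = 1

Step 1 — x − y = 25 − 18 = 7. Step 2 — v_5(7) = 0 (factor: 7 = (5^0 · 7); the sign does not affect v_p). Step 3 — |x − y|_5 = 5^{0} = 1.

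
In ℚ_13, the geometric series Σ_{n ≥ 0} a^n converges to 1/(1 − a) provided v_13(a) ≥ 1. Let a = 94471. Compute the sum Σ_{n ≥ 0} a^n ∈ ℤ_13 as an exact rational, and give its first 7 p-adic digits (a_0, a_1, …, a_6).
Σ a^n = 1/(1 − a) = -1/94470;  first 7 digits = (1, 0, 0, 4, 3, 0, 3)

v_13(a) = 3 ≥ 1, so the series converges in ℤ_13 to 1/(1 − a) = 1/(1 − 94471) = -1/94470. Expand this rational in ℤ_13: compute digits iteratively via d_i = x_i mod 13, x_{i+1} = (x_i − d_i)/13. The first 7 digits are (1, 0, 0, 4, 3, 0, 3).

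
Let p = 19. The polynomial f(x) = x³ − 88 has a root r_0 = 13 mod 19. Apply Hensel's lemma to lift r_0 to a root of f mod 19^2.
r_1 = 184 (mod 361)

Hensel: r_{i+1} = r_i − f(r_i)/f′(r_i) mod 19^{i+2}, where f′(x) = 3x². Iterate:
  r_0 = 13 (mod 19)
  r_1 = 184 (mod 361)
Final: r = 184 with f(r) ≡ 0 mod 19^2.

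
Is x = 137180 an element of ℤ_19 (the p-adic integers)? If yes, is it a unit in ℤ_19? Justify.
x ∈ ℤ_19 but not a unit; v_19(x) = 3 > 0

ℤ_19 = {x ∈ ℚ_19 : v_19(x) ≥ 0} and ℤ_19^× = {x ∈ ℤ_19 : v_19(x) = 0}. Here v_19(137180) = v_19(num) − v_19(den) = 3; compare against these criteria.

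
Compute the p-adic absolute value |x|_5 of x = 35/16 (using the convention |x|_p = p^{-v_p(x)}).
|35/16|_5 = 1/5

Step 1 — compute v_5(x) by factoring powers of 5 out of the numerator and denominator: v_5(35/16) = 1. Step 2 — apply |x|_p = p^{-v_p(x)} = 5^{-1} = 1/5.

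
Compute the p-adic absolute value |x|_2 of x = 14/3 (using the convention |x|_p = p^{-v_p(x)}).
|14/3|_2 = 1/2

Step 1 — compute v_2(x) by factoring powers of 2 out of the numerator and denominator: v_2(14/3) = 1. Step 2 — apply |x|_p = p^{-v_p(x)} = 2^{-1} = 1/2.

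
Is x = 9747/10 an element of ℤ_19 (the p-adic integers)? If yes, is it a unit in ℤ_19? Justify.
x ∈ ℤ_19 but not a unit; v_19(x) = 2 > 0

ℤ_19 = {x ∈ ℚ_19 : v_19(x) ≥ 0} and ℤ_19^× = {x ∈ ℤ_19 : v_19(x) = 0}. Here v_19(9747/10) = v_19(num) − v_19(den) = 2; compare against these criteria.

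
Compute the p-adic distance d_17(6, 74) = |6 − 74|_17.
d_17(6, 74) = 1/17

Step 1 — x − y = 6 − 74 = -68. Step 2 — v_17(-68) = 1 (factor: -68 = −(17^1 · 4); the sign does not affect v_p). Step 3 — |x − y|_17 = 17^{-1} = 1/17.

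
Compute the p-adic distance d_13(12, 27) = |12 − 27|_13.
d_13(12, 27) = 1

Step 1 — x − y = 12 − 27 = -15. Step 2 — v_13(-15) = 0 (factor: -15 = −(13^0 · 15); the sign does not affect v_p). Step 3 — |x − y|_13 = 13^{0} = 1.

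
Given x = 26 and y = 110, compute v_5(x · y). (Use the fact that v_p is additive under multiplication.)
v_5(2860) = 1

v_p(x) = 0 (factor: 26 = 5^0 · 26); v_p(y) = 1 (factor: 110 = 5^1 · 22). Additivity: v_p(xy) = v_p(x) + v_p(y) = 0 + 1 = 1. (Direct check: xy = 2860 = 5^1 · (572).)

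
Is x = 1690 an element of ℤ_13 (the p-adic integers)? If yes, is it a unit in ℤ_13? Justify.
x ∈ ℤ_13 but not a unit; v_13(x) = 2 > 0

ℤ_13 = {x ∈ ℚ_13 : v_13(x) ≥ 0} and ℤ_13^× = {x ∈ ℤ_13 : v_13(x) = 0}. Here v_13(1690) = v_13(num) − v_13(den) = 2; compare against these criteria.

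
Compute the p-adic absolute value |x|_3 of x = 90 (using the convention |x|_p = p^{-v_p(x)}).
|90|_3 = 1/9

Step 1 — compute v_3(x) by factoring powers of 3 out of the numerator and denominator: v_3(90) = 2. Step 2 — apply |x|_p = p^{-v_p(x)} = 3^{-2} = 1/9.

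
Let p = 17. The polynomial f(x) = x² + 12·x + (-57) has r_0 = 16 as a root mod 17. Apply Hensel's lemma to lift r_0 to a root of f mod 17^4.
r_3 = 44454 (mod 83521)

Hensel: r_{i+1} = r_i − f(r_i)·(f′(r_i))^{-1} mod 17^{i+2}, f′(x) = 2x + 12. Iterate:
  r_0 = 16 (mod 17)
  r_1 = 237 (mod 289)
  r_2 = 237 (mod 4913)
  r_3 = 44454 (mod 83521)
Final: r = 44454 satisfies f(r) ≡ 0 mod 17^4.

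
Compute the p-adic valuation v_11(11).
v_11(11) = 1

v_11(n) is the largest exponent k such that 11^k divides n. Factor out: 11 = 11^1 · 1. (Sign doesn't affect v_p.) So v_11(11) = 1.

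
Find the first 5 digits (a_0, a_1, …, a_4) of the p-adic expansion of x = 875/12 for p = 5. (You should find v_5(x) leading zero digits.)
(a_0, …, a_4) = (0, 0, 0, 1, 2)

v_5(875/12) = 3, so a_0 = ... = a_2 = 0. Factor out: x = 5^3 · u with u = 7/12 a unit in ℤ_5. Expand u iteratively via a_{v+i} = u_i mod 5, u_{i+1} = (u_i − a_{v+i})/5:
  u_0 = 7/12;  a_3 = 1;  u_1 = (u_0 − 1)/5 = -1/12
  u_1 = -1/12;  a_4 = 2;  u_2 = (u_1 − 2)/5 = -5/12
Digits: (0, 0, 0, 1, 2).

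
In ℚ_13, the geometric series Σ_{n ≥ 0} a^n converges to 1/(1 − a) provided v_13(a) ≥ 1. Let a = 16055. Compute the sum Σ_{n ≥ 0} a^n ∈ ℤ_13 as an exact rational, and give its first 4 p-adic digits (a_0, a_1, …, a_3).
Σ a^n = 1/(1 − a) = -1/16054;  first 4 digits = (1, 0, 4, 7)

v_13(a) = 2 ≥ 1, so the series converges in ℤ_13 to 1/(1 − a) = 1/(1 − 16055) = -1/16054. Expand this rational in ℤ_13: compute digits iteratively via d_i = x_i mod 13, x_{i+1} = (x_i − d_i)/13. The first 4 digits are (1, 0, 4, 7).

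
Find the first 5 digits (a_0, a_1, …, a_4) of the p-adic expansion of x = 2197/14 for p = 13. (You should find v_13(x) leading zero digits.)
(a_0, …, a_4) = (0, 0, 0, 1, 12)

v_13(2197/14) = 3, so a_0 = ... = a_2 = 0. Factor out: x = 13^3 · u with u = 1/14 a unit in ℤ_13. Expand u iteratively via a_{v+i} = u_i mod 13, u_{i+1} = (u_i − a_{v+i})/13:
  u_0 = 1/14;  a_3 = 1;  u_1 = (u_0 − 1)/13 = -1/14
  u_1 = -1/14;  a_4 = 12;  u_2 = (u_1 − 12)/13 = -13/14
Digits: (0, 0, 0, 1, 12).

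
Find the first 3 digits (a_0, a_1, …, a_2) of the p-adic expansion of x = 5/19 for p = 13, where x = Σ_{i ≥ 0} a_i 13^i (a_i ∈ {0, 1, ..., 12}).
(a_0, …, a_2) = (3, 8, 11)

v_13(5/19) = 0 (numerator and denominator both coprime to 13), so x ∈ ℤ_13^×. Compute digits iteratively via a_i = x_i mod 13, x_{i+1} = (x_i − a_i)/13, with x_0 = x:
  x_0 = 5/19;  a_0 = 3;  x_1 = (x_0 − 3)/13 = -4/19
  x_1 = -4/19;  a_1 = 8;  x_2 = (x_1 − 8)/13 = -12/19
  x_2 = -12/19;  a_2 = 11;  x_3 = (x_2 − 11)/13 = -17/19
Digits: (3, 8, 11).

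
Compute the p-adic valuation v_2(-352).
v_2(-352) = 5

v_2(n) is the largest exponent k such that 2^k divides n. Factor out: -352 = -2^5 · 11. (Sign doesn't affect v_p.) So v_2(-352) = 5.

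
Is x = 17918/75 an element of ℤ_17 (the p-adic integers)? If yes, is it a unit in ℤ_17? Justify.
x ∈ ℤ_17 but not a unit; v_17(x) = 2 > 0

ℤ_17 = {x ∈ ℚ_17 : v_17(x) ≥ 0} and ℤ_17^× = {x ∈ ℤ_17 : v_17(x) = 0}. Here v_17(17918/75) = v_17(num) − v_17(den) = 2; compare against these criteria.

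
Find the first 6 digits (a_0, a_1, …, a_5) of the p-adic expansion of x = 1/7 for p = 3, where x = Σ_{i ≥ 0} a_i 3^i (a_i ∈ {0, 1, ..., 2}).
(a_0, …, a_5) = (1, 1, 0, 2, 1, 2)

v_3(1/7) = 0 (numerator and denominator both coprime to 3), so x ∈ ℤ_3^×. Compute digits iteratively via a_i = x_i mod 3, x_{i+1} = (x_i − a_i)/3, with x_0 = x:
  x_0 = 1/7;  a_0 = 1;  x_1 = (x_0 − 1)/3 = -2/7
  x_1 = -2/7;  a_1 = 1;  x_2 = (x_1 − 1)/3 = -3/7
  x_2 = -3/7;  a_2 = 0;  x_3 = (x_2 − 0)/3 = -1/7
  x_3 = -1/7;  a_3 = 2;  x_4 = (x_3 − 2)/3 = -5/7
  x_4 = -5/7;  a_4 = 1;  x_5 = (x_4 − 1)/3 = -4/7
  x_5 = -4/7;  a_5 = 2;  x_6 = (x_5 − 2)/3 = -6/7
Digits: (1, 1, 0, 2, 1, 2).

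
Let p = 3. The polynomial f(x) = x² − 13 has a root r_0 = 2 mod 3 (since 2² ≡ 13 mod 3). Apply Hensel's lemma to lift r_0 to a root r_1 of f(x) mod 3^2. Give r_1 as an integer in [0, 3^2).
r_1 = 2 (mod 9)

Hensel's recurrence: r_{i+1} = r_i − f(r_i)·(f′(r_i))^{-1} mod 3^{i+2}, with f′(x) = 2x. Iterate:
  r_0 = 2 (mod 3)
  r_1 = 2 (mod 9)
Final: r_1 = 2, and one checks f(r_1) ≡ 0 mod 3^2.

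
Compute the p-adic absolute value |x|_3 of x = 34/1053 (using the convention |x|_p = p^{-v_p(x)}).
|34/1053|_3 = 81

Step 1 — compute v_3(x) by factoring powers of 3 out of the numerator and denominator: v_3(34/1053) = -4. Step 2 — apply |x|_p = p^{-v_p(x)} = 3^{4} = 81.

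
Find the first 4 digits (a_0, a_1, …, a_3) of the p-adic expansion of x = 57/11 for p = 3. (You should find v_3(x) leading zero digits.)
(a_0, …, a_3) = (0, 2, 1, 1)

v_3(57/11) = 1, so a_0 = ... = a_0 = 0. Factor out: x = 3^1 · u with u = 19/11 a unit in ℤ_3. Expand u iteratively via a_{v+i} = u_i mod 3, u_{i+1} = (u_i − a_{v+i})/3:
  u_0 = 19/11;  a_1 = 2;  u_1 = (u_0 − 2)/3 = -1/11
  u_1 = -1/11;  a_2 = 1;  u_2 = (u_1 − 1)/3 = -4/11
  u_2 = -4/11;  a_3 = 1;  u_3 = (u_2 − 1)/3 = -5/11
Digits: (0, 2, 1, 1).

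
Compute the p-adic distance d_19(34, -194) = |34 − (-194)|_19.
d_19(34, -194) = 1/19

Step 1 — x − y = 34 − (-194) = 228. Step 2 — v_19(228) = 1 (factor: 228 = (19^1 · 12); the sign does not affect v_p). Step 3 — |x − y|_19 = 19^{-1} = 1/19.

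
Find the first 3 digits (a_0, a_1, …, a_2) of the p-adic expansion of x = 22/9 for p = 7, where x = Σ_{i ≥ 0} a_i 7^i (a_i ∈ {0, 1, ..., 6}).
(a_0, …, a_2) = (4, 6, 3)

v_7(22/9) = 0 (numerator and denominator both coprime to 7), so x ∈ ℤ_7^×. Compute digits iteratively via a_i = x_i mod 7, x_{i+1} = (x_i − a_i)/7, with x_0 = x:
  x_0 = 22/9;  a_0 = 4;  x_1 = (x_0 − 4)/7 = -2/9
  x_1 = -2/9;  a_1 = 6;  x_2 = (x_1 − 6)/7 = -8/9
  x_2 = -8/9;  a_2 = 3;  x_3 = (x_2 − 3)/7 = -5/9
Digits: (4, 6, 3).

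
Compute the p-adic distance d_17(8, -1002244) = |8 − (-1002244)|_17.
d_17(8, -1002244) = 1/83521

Step 1 — x − y = 8 − (-1002244) = 1002252. Step 2 — v_17(1002252) = 4 (factor: 1002252 = (17^4 · 12); the sign does not affect v_p). Step 3 — |x − y|_17 = 17^{-4} = 1/83521.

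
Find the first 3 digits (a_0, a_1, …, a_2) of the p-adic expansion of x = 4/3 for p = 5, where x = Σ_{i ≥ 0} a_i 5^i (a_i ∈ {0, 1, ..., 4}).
(a_0, …, a_2) = (3, 3, 1)

v_5(4/3) = 0 (numerator and denominator both coprime to 5), so x ∈ ℤ_5^×. Compute digits iteratively via a_i = x_i mod 5, x_{i+1} = (x_i − a_i)/5, with x_0 = x:
  x_0 = 4/3;  a_0 = 3;  x_1 = (x_0 − 3)/5 = -1/3
  x_1 = -1/3;  a_1 = 3;  x_2 = (x_1 − 3)/5 = -2/3
  x_2 = -2/3;  a_2 = 1;  x_3 = (x_2 − 1)/5 = -1/3
Digits: (3, 3, 1).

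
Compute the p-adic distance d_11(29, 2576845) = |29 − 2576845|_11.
d_11(29, 2576845) = 1/161051

Step 1 — x − y = 29 − 2576845 = -2576816. Step 2 — v_11(-2576816) = 5 (factor: -2576816 = −(11^5 · 16); the sign does not affect v_p). Step 3 — |x − y|_11 = 11^{-5} = 1/161051.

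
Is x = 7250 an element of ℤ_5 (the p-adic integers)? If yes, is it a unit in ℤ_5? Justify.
x ∈ ℤ_5 but not a unit; v_5(x) = 3 > 0

ℤ_5 = {x ∈ ℚ_5 : v_5(x) ≥ 0} and ℤ_5^× = {x ∈ ℤ_5 : v_5(x) = 0}. Here v_5(7250) = v_5(num) − v_5(den) = 3; compare against these criteria.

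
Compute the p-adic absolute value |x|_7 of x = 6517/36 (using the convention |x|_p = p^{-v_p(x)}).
|6517/36|_7 = 1/343

Step 1 — compute v_7(x) by factoring powers of 7 out of the numerator and denominator: v_7(6517/36) = 3. Step 2 — apply |x|_p = p^{-v_p(x)} = 7^{-3} = 1/343.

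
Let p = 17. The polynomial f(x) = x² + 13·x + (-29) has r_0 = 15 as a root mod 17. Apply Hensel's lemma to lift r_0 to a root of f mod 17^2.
r_1 = 100 (mod 289)

Hensel: r_{i+1} = r_i − f(r_i)·(f′(r_i))^{-1} mod 17^{i+2}, f′(x) = 2x + 13. Iterate:
  r_0 = 15 (mod 17)
  r_1 = 100 (mod 289)
Final: r = 100 satisfies f(r) ≡ 0 mod 17^2.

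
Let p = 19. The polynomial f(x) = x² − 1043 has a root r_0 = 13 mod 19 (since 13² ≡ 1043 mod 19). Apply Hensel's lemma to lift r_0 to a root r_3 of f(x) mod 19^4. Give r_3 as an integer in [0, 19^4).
r_3 = 45005 (mod 130321)

Hensel's recurrence: r_{i+1} = r_i − f(r_i)·(f′(r_i))^{-1} mod 19^{i+2}, with f′(x) = 2x. Iterate:
  r_0 = 13 (mod 19)
  r_1 = 241 (mod 361)
  r_2 = 3851 (mod 6859)
  r_3 = 45005 (mod 130321)
Final: r_3 = 45005, and one checks f(r_3) ≡ 0 mod 19^4.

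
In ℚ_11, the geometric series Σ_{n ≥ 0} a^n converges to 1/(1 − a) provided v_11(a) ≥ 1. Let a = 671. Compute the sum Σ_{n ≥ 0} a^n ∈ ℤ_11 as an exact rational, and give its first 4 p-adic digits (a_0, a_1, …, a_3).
Σ a^n = 1/(1 − a) = -1/670;  first 4 digits = (1, 6, 8, 4)

v_11(a) = 1 ≥ 1, so the series converges in ℤ_11 to 1/(1 − a) = 1/(1 − 671) = -1/670. Expand this rational in ℤ_11: compute digits iteratively via d_i = x_i mod 11, x_{i+1} = (x_i − d_i)/11. The first 4 digits are (1, 6, 8, 4).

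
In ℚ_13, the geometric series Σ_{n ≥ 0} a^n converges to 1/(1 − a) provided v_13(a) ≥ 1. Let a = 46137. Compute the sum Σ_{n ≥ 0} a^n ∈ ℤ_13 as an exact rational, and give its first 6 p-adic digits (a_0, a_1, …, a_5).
Σ a^n = 1/(1 − a) = -1/46136;  first 6 digits = (1, 0, 0, 8, 1, 0)

v_13(a) = 3 ≥ 1, so the series converges in ℤ_13 to 1/(1 − a) = 1/(1 − 46137) = -1/46136. Expand this rational in ℤ_13: compute digits iteratively via d_i = x_i mod 13, x_{i+1} = (x_i − d_i)/13. The first 6 digits are (1, 0, 0, 8, 1, 0).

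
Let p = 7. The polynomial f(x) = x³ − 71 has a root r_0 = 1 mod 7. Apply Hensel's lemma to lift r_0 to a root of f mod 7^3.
r_2 = 204 (mod 343)

Hensel: r_{i+1} = r_i − f(r_i)/f′(r_i) mod 7^{i+2}, where f′(x) = 3x². Iterate:
  r_0 = 1 (mod 7)
  r_1 = 8 (mod 49)
  r_2 = 204 (mod 343)
Final: r = 204 with f(r) ≡ 0 mod 7^3.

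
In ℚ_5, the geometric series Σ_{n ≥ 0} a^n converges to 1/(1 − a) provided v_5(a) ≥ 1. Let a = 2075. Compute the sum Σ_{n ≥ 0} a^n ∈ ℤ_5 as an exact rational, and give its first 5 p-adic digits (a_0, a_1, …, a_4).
Σ a^n = 1/(1 − a) = -1/2074;  first 5 digits = (1, 0, 3, 1, 2)

v_5(a) = 2 ≥ 1, so the series converges in ℤ_5 to 1/(1 − a) = 1/(1 − 2075) = -1/2074. Expand this rational in ℤ_5: compute digits iteratively via d_i = x_i mod 5, x_{i+1} = (x_i − d_i)/5. The first 5 digits are (1, 0, 3, 1, 2).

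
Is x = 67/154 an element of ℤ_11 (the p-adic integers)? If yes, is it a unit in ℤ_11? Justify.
x ∉ ℤ_11 (v_11(x) = -1 < 0)

ℤ_11 = {x ∈ ℚ_11 : v_11(x) ≥ 0} and ℤ_11^× = {x ∈ ℤ_11 : v_11(x) = 0}. Here v_11(67/154) = v_11(num) − v_11(den) = -1; compare against these criteria.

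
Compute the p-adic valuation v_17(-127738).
v_17(-127738) = 3

v_17(n) is the largest exponent k such that 17^k divides n. Factor out: -127738 = -17^3 · 26. (Sign doesn't affect v_p.) So v_17(-127738) = 3.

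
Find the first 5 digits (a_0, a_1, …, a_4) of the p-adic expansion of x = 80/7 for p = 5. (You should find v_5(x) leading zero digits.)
(a_0, …, a_4) = (0, 3, 2, 1, 4)

v_5(80/7) = 1, so a_0 = ... = a_0 = 0. Factor out: x = 5^1 · u with u = 16/7 a unit in ℤ_5. Expand u iteratively via a_{v+i} = u_i mod 5, u_{i+1} = (u_i − a_{v+i})/5:
  u_0 = 16/7;  a_1 = 3;  u_1 = (u_0 − 3)/5 = -1/7
  u_1 = -1/7;  a_2 = 2;  u_2 = (u_1 − 2)/5 = -3/7
  u_2 = -3/7;  a_3 = 1;  u_3 = (u_2 − 1)/5 = -2/7
  u_3 = -2/7;  a_4 = 4;  u_4 = (u_3 − 4)/5 = -6/7
Digits: (0, 3, 2, 1, 4).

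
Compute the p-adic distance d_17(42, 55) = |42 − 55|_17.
d_17(42, 55) = 1

Step 1 — x − y = 42 − 55 = -13. Step 2 — v_17(-13) = 0 (factor: -13 = −(17^0 · 13); the sign does not affect v_p). Step 3 — |x − y|_17 = 17^{0} = 1.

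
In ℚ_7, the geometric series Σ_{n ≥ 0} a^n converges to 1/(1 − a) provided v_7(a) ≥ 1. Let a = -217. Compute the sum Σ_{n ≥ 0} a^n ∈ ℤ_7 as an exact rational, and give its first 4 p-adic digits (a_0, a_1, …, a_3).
Σ a^n = 1/(1 − a) = 1/218;  first 4 digits = (1, 4, 4, 4)

v_7(a) = 1 ≥ 1, so the series converges in ℤ_7 to 1/(1 − a) = 1/(1 − (-217)) = 1/218. Expand this rational in ℤ_7: compute digits iteratively via d_i = x_i mod 7, x_{i+1} = (x_i − d_i)/7. The first 4 digits are (1, 4, 4, 4).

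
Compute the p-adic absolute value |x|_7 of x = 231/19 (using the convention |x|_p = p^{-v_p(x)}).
|231/19|_7 = 1/7

Step 1 — compute v_7(x) by factoring powers of 7 out of the numerator and denominator: v_7(231/19) = 1. Step 2 — apply |x|_p = p^{-v_p(x)} = 7^{-1} = 1/7.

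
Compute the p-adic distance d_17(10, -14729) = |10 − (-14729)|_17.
d_17(10, -14729) = 1/4913

Step 1 — x − y = 10 − (-14729) = 14739. Step 2 — v_17(14739) = 3 (factor: 14739 = (17^3 · 3); the sign does not affect v_p). Step 3 — |x − y|_17 = 17^{-3} = 1/4913.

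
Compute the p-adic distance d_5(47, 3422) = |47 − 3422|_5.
d_5(47, 3422) = 1/125

Step 1 — x − y = 47 − 3422 = -3375. Step 2 — v_5(-3375) = 3 (factor: -3375 = −(5^3 · 27); the sign does not affect v_p). Step 3 — |x − y|_5 = 5^{-3} = 1/125.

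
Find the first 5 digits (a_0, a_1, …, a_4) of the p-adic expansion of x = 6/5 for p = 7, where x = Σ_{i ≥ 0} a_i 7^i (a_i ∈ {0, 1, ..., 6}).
(a_0, …, a_4) = (4, 1, 4, 5, 2)

v_7(6/5) = 0 (numerator and denominator both coprime to 7), so x ∈ ℤ_7^×. Compute digits iteratively via a_i = x_i mod 7, x_{i+1} = (x_i − a_i)/7, with x_0 = x:
  x_0 = 6/5;  a_0 = 4;  x_1 = (x_0 − 4)/7 = -2/5
  x_1 = -2/5;  a_1 = 1;  x_2 = (x_1 − 1)/7 = -1/5
  x_2 = -1/5;  a_2 = 4;  x_3 = (x_2 − 4)/7 = -3/5
  x_3 = -3/5;  a_3 = 5;  x_4 = (x_3 − 5)/7 = -4/5
  x_4 = -4/5;  a_4 = 2;  x_5 = (x_4 − 2)/7 = -2/5
Digits: (4, 1, 4, 5, 2).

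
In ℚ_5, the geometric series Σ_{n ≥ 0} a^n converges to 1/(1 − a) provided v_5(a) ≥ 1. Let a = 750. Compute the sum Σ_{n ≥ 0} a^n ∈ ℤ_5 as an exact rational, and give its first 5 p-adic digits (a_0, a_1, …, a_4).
Σ a^n = 1/(1 − a) = -1/749;  first 5 digits = (1, 0, 0, 1, 1)

v_5(a) = 3 ≥ 1, so the series converges in ℤ_5 to 1/(1 − a) = 1/(1 − 750) = -1/749. Expand this rational in ℤ_5: compute digits iteratively via d_i = x_i mod 5, x_{i+1} = (x_i − d_i)/5. The first 5 digits are (1, 0, 0, 1, 1).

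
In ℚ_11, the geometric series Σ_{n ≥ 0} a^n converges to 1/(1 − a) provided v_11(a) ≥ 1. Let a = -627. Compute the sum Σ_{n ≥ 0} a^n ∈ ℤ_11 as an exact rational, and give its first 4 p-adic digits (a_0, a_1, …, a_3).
Σ a^n = 1/(1 − a) = 1/628;  first 4 digits = (1, 9, 9, 0)

v_11(a) = 1 ≥ 1, so the series converges in ℤ_11 to 1/(1 − a) = 1/(1 − (-627)) = 1/628. Expand this rational in ℤ_11: compute digits iteratively via d_i = x_i mod 11, x_{i+1} = (x_i − d_i)/11. The first 4 digits are (1, 9, 9, 0).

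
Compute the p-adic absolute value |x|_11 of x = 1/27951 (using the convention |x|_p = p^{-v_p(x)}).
|1/27951|_11 = 1331

Step 1 — compute v_11(x) by factoring powers of 11 out of the numerator and denominator: v_11(1/27951) = -3. Step 2 — apply |x|_p = p^{-v_p(x)} = 11^{3} = 1331.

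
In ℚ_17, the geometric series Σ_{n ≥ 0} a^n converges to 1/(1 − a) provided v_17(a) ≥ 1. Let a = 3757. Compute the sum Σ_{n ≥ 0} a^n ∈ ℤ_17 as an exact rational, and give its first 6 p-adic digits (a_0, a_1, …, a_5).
Σ a^n = 1/(1 − a) = -1/3756;  first 6 digits = (1, 0, 13, 0, 16, 9)

v_17(a) = 2 ≥ 1, so the series converges in ℤ_17 to 1/(1 − a) = 1/(1 − 3757) = -1/3756. Expand this rational in ℤ_17: compute digits iteratively via d_i = x_i mod 17, x_{i+1} = (x_i − d_i)/17. The first 6 digits are (1, 0, 13, 0, 16, 9).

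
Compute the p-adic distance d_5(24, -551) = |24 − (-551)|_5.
d_5(24, -551) = 1/25

Step 1 — x − y = 24 − (-551) = 575. Step 2 — v_5(575) = 2 (factor: 575 = (5^2 · 23); the sign does not affect v_p). Step 3 — |x − y|_5 = 5^{-2} = 1/25.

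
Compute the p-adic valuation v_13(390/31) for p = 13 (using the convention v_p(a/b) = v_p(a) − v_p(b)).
v_13(390/31) = 1

Factor powers of 13 from the numerator and denominator of the reduced fraction: 390 = 13^1 · 30 and 31 = 13^0 · 31. Apply v_p(a/b) = v_p(a) − v_p(b): v_13(390/31) = 1 − 0 = 1.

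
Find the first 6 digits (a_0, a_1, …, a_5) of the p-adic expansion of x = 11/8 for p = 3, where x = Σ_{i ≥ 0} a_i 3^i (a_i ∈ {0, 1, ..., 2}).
(a_0, …, a_5) = (1, 2, 2, 1, 2, 1)

v_3(11/8) = 0 (numerator and denominator both coprime to 3), so x ∈ ℤ_3^×. Compute digits iteratively via a_i = x_i mod 3, x_{i+1} = (x_i − a_i)/3, with x_0 = x:
  x_0 = 11/8;  a_0 = 1;  x_1 = (x_0 − 1)/3 = 1/8
  x_1 = 1/8;  a_1 = 2;  x_2 = (x_1 − 2)/3 = -5/8
  x_2 = -5/8;  a_2 = 2;  x_3 = (x_2 − 2)/3 = -7/8
  x_3 = -7/8;  a_3 = 1;  x_4 = (x_3 − 1)/3 = -5/8
  x_4 = -5/8;  a_4 = 2;  x_5 = (x_4 − 2)/3 = -7/8
  x_5 = -7/8;  a_5 = 1;  x_6 = (x_5 − 1)/3 = -5/8
Digits: (1, 2, 2, 1, 2, 1).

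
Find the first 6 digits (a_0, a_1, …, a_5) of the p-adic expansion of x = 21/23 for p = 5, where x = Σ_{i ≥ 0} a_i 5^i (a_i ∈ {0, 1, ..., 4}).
(a_0, …, a_5) = (2, 0, 3, 2, 1, 1)

v_5(21/23) = 0 (numerator and denominator both coprime to 5), so x ∈ ℤ_5^×. Compute digits iteratively via a_i = x_i mod 5, x_{i+1} = (x_i − a_i)/5, with x_0 = x:
  x_0 = 21/23;  a_0 = 2;  x_1 = (x_0 − 2)/5 = -5/23
  x_1 = -5/23;  a_1 = 0;  x_2 = (x_1 − 0)/5 = -1/23
  x_2 = -1/23;  a_2 = 3;  x_3 = (x_2 − 3)/5 = -14/23
  x_3 = -14/23;  a_3 = 2;  x_4 = (x_3 − 2)/5 = -12/23
  x_4 = -12/23;  a_4 = 1;  x_5 = (x_4 − 1)/5 = -7/23
  x_5 = -7/23;  a_5 = 1;  x_6 = (x_5 − 1)/5 = -6/23
Digits: (2, 0, 3, 2, 1, 1).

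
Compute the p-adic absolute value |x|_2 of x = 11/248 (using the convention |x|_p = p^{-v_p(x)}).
|11/248|_2 = 8

Step 1 — compute v_2(x) by factoring powers of 2 out of the numerator and denominator: v_2(11/248) = -3. Step 2 — apply |x|_p = p^{-v_p(x)} = 2^{3} = 8.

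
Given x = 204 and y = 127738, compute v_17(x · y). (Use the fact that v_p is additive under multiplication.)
v_17(26058552) = 4

v_p(x) = 1 (factor: 204 = 17^1 · 12); v_p(y) = 3 (factor: 127738 = 17^3 · 26). Additivity: v_p(xy) = v_p(x) + v_p(y) = 1 + 3 = 4. (Direct check: xy = 26058552 = 17^4 · (312).)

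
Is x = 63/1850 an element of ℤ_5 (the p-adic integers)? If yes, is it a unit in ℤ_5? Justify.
x ∉ ℤ_5 (v_5(x) = -2 < 0)

ℤ_5 = {x ∈ ℚ_5 : v_5(x) ≥ 0} and ℤ_5^× = {x ∈ ℤ_5 : v_5(x) = 0}. Here v_5(63/1850) = v_5(num) − v_5(den) = -2; compare against these criteria.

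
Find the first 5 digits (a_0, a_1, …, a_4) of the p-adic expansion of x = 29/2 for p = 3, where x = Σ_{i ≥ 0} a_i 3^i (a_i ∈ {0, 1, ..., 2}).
(a_0, …, a_4) = (1, 0, 0, 2, 1)

v_3(29/2) = 0 (numerator and denominator both coprime to 3), so x ∈ ℤ_3^×. Compute digits iteratively via a_i = x_i mod 3, x_{i+1} = (x_i − a_i)/3, with x_0 = x:
  x_0 = 29/2;  a_0 = 1;  x_1 = (x_0 − 1)/3 = 9/2
  x_1 = 9/2;  a_1 = 0;  x_2 = (x_1 − 0)/3 = 3/2
  x_2 = 3/2;  a_2 = 0;  x_3 = (x_2 − 0)/3 = 1/2
  x_3 = 1/2;  a_3 = 2;  x_4 = (x_3 − 2)/3 = -1/2
  x_4 = -1/2;  a_4 = 1;  x_5 = (x_4 − 1)/3 = -1/2
Digits: (1, 0, 0, 2, 1).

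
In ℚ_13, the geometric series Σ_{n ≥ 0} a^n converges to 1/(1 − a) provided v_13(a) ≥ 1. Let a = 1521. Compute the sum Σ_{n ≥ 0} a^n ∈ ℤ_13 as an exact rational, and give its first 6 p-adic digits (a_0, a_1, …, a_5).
Σ a^n = 1/(1 − a) = -1/1520;  first 6 digits = (1, 0, 9, 0, 3, 6)

v_13(a) = 2 ≥ 1, so the series converges in ℤ_13 to 1/(1 − a) = 1/(1 − 1521) = -1/1520. Expand this rational in ℤ_13: compute digits iteratively via d_i = x_i mod 13, x_{i+1} = (x_i − d_i)/13. The first 6 digits are (1, 0, 9, 0, 3, 6).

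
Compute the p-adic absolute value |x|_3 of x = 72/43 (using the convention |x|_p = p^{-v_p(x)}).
|72/43|_3 = 1/9

Step 1 — compute v_3(x) by factoring powers of 3 out of the numerator and denominator: v_3(72/43) = 2. Step 2 — apply |x|_p = p^{-v_p(x)} = 3^{-2} = 1/9.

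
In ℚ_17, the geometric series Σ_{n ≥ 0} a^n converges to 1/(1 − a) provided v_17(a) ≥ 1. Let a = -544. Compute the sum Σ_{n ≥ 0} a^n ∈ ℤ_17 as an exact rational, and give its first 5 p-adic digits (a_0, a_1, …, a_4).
Σ a^n = 1/(1 − a) = 1/545;  first 5 digits = (1, 2, 2, 0, 13)

v_17(a) = 1 ≥ 1, so the series converges in ℤ_17 to 1/(1 − a) = 1/(1 − (-544)) = 1/545. Expand this rational in ℤ_17: compute digits iteratively via d_i = x_i mod 17, x_{i+1} = (x_i − d_i)/17. The first 5 digits are (1, 2, 2, 0, 13).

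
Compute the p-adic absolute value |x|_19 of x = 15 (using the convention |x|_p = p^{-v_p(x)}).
|15|_19 = 1

Step 1 — compute v_19(x) by factoring powers of 19 out of the numerator and denominator: v_19(15) = 0. Step 2 — apply |x|_p = p^{-v_p(x)} = 19^{0} = 1.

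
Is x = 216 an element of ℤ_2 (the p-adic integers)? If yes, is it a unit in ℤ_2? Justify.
x ∈ ℤ_2 but not a unit; v_2(x) = 3 > 0

ℤ_2 = {x ∈ ℚ_2 : v_2(x) ≥ 0} and ℤ_2^× = {x ∈ ℤ_2 : v_2(x) = 0}. Here v_2(216) = v_2(num) − v_2(den) = 3; compare against these criteria.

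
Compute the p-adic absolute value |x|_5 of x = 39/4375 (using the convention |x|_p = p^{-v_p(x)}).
|39/4375|_5 = 625

Step 1 — compute v_5(x) by factoring powers of 5 out of the numerator and denominator: v_5(39/4375) = -4. Step 2 — apply |x|_p = p^{-v_p(x)} = 5^{4} = 625.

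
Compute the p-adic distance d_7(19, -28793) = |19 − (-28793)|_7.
d_7(19, -28793) = 1/2401

Step 1 — x − y = 19 − (-28793) = 28812. Step 2 — v_7(28812) = 4 (factor: 28812 = (7^4 · 12); the sign does not affect v_p). Step 3 — |x − y|_7 = 7^{-4} = 1/2401.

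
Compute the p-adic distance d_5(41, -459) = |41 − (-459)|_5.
d_5(41, -459) = 1/125

Step 1 — x − y = 41 − (-459) = 500. Step 2 — v_5(500) = 3 (factor: 500 = (5^3 · 4); the sign does not affect v_p). Step 3 — |x − y|_5 = 5^{-3} = 1/125.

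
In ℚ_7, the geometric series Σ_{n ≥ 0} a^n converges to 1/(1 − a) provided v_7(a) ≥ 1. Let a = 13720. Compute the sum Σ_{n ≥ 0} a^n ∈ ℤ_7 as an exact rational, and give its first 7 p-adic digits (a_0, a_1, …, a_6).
Σ a^n = 1/(1 − a) = -1/13719;  first 7 digits = (1, 0, 0, 5, 5, 0, 4)

v_7(a) = 3 ≥ 1, so the series converges in ℤ_7 to 1/(1 − a) = 1/(1 − 13720) = -1/13719. Expand this rational in ℤ_7: compute digits iteratively via d_i = x_i mod 7, x_{i+1} = (x_i − d_i)/7. The first 7 digits are (1, 0, 0, 5, 5, 0, 4).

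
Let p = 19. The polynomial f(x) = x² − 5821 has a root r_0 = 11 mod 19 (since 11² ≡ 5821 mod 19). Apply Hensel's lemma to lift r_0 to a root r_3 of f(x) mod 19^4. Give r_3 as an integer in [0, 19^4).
r_3 = 80609 (mod 130321)

Hensel's recurrence: r_{i+1} = r_i − f(r_i)·(f′(r_i))^{-1} mod 19^{i+2}, with f′(x) = 2x. Iterate:
  r_0 = 11 (mod 19)
  r_1 = 106 (mod 361)
  r_2 = 5160 (mod 6859)
  r_3 = 80609 (mod 130321)
Final: r_3 = 80609, and one checks f(r_3) ≡ 0 mod 19^4.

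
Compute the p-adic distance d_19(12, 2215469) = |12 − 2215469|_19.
d_19(12, 2215469) = 1/130321

Step 1 — x − y = 12 − 2215469 = -2215457. Step 2 — v_19(-2215457) = 4 (factor: -2215457 = −(19^4 · 17); the sign does not affect v_p). Step 3 — |x − y|_19 = 19^{-4} = 1/130321.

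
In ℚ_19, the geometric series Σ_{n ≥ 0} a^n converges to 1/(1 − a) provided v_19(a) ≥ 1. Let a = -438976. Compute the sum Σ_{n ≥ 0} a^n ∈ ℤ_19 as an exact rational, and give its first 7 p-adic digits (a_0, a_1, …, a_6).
Σ a^n = 1/(1 − a) = 1/438977;  first 7 digits = (1, 0, 0, 12, 15, 18, 10)

v_19(a) = 3 ≥ 1, so the series converges in ℤ_19 to 1/(1 − a) = 1/(1 − (-438976)) = 1/438977. Expand this rational in ℤ_19: compute digits iteratively via d_i = x_i mod 19, x_{i+1} = (x_i − d_i)/19. The first 7 digits are (1, 0, 0, 12, 15, 18, 10).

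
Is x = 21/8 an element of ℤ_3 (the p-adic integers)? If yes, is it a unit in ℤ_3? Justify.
x ∈ ℤ_3 but not a unit; v_3(x) = 1 > 0

ℤ_3 = {x ∈ ℚ_3 : v_3(x) ≥ 0} and ℤ_3^× = {x ∈ ℤ_3 : v_3(x) = 0}. Here v_3(21/8) = v_3(num) − v_3(den) = 1; compare against these criteria.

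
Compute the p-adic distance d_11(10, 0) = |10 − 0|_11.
d_11(10, 0) = 1

Step 1 — x − y = 10 − 0 = 10. Step 2 — v_11(10) = 0 (factor: 10 = (11^0 · 10); the sign does not affect v_p). Step 3 — |x − y|_11 = 11^{0} = 1.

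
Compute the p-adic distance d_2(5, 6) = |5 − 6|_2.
d_2(5, 6) = 1

Step 1 — x − y = 5 − 6 = -1. Step 2 — v_2(-1) = 0 (factor: -1 = −(2^0 · 1); the sign does not affect v_p). Step 3 — |x − y|_2 = 2^{0} = 1.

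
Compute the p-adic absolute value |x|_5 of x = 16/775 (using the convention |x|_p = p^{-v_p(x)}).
|16/775|_5 = 25

Step 1 — compute v_5(x) by factoring powers of 5 out of the numerator and denominator: v_5(16/775) = -2. Step 2 — apply |x|_p = p^{-v_p(x)} = 5^{2} = 25.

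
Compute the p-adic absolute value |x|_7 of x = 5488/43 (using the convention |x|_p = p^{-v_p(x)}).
|5488/43|_7 = 1/343

Step 1 — compute v_7(x) by factoring powers of 7 out of the numerator and denominator: v_7(5488/43) = 3. Step 2 — apply |x|_p = p^{-v_p(x)} = 7^{-3} = 1/343.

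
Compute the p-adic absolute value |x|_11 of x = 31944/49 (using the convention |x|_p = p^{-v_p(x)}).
|31944/49|_11 = 1/1331

Step 1 — compute v_11(x) by factoring powers of 11 out of the numerator and denominator: v_11(31944/49) = 3. Step 2 — apply |x|_p = p^{-v_p(x)} = 11^{-3} = 1/1331.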